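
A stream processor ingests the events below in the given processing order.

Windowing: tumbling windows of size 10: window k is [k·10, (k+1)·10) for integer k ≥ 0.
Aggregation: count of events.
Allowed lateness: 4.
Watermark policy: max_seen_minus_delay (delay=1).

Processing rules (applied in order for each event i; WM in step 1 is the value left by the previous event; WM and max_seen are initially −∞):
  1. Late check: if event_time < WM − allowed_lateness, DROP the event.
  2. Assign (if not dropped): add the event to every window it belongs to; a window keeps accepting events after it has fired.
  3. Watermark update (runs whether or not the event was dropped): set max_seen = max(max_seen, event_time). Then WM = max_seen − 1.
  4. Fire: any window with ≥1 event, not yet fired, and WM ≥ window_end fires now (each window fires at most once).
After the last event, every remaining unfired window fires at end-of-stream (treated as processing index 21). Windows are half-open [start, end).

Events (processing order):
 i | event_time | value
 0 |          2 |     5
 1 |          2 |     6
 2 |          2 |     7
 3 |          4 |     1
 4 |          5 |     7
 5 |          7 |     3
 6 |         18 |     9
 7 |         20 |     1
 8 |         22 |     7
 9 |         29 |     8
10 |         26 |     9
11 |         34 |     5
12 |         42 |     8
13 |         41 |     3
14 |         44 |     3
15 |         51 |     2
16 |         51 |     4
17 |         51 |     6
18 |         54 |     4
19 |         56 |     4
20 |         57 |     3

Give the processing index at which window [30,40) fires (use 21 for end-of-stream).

12

i=0 t=2 v=5: → [0,10); WM=1
i=1 t=2 v=6: → [0,10); WM=1
i=2 t=2 v=7: → [0,10); WM=1
i=3 t=4 v=1: → [0,10); WM=3
i=4 t=5 v=7: → [0,10); WM=4
i=5 t=7 v=3: → [0,10); WM=6
i=6 t=18 v=9: → [10,20); WM=17; [0,10) fires=6
i=7 t=20 v=1: → [20,30); WM=19
i=8 t=22 v=7: → [20,30); WM=21; [10,20) fires=1
i=9 t=29 v=8: → [20,30); WM=28
i=10 t=26 v=9: → [20,30); WM=28
i=11 t=34 v=5: → [30,40); WM=33; [20,30) fires=4
i=12 t=42 v=8: → [40,50); WM=41; [30,40) fires=1
i=13 t=41 v=3: → [40,50); WM=41
i=14 t=44 v=3: → [40,50); WM=43
i=15 t=51 v=2: → [50,60); WM=50; [40,50) fires=3
i=16 t=51 v=4: → [50,60); WM=50
i=17 t=51 v=6: → [50,60); WM=50
i=18 t=54 v=4: → [50,60); WM=53
i=19 t=56 v=4: → [50,60); WM=55
i=20 t=57 v=3: → [50,60); WM=56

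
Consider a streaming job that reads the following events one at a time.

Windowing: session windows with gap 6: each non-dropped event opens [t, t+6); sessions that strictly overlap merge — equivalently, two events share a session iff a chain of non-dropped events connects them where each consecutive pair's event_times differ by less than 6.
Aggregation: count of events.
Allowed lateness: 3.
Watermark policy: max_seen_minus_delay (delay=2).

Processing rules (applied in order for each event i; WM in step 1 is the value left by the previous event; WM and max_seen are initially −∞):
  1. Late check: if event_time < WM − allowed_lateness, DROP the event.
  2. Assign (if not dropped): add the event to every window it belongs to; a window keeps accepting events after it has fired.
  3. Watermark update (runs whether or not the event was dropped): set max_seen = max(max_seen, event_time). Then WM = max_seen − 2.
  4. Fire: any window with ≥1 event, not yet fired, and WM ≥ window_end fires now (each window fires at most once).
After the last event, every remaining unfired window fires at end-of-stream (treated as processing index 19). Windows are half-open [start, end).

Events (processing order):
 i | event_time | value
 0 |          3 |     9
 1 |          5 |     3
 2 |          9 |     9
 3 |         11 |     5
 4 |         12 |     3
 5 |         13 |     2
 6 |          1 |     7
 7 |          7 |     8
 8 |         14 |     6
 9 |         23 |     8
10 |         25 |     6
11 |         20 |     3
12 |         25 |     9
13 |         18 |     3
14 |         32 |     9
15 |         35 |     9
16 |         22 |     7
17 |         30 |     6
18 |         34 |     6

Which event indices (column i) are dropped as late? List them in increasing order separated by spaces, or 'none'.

6 7 13 16

i=0 t=3 v=9: → [3,9); WM=1
i=1 t=5 v=3: → [3,11); WM=3
i=2 t=9 v=9: → [3,15); WM=7
i=3 t=11 v=5: → [3,17); WM=9
i=4 t=12 v=3: → [3,18); WM=10
i=5 t=13 v=2: → [3,19); WM=11
i=6 t=1 v=7: DROP (t<11-3); WM=11
i=7 t=7 v=8: DROP (t<11-3); WM=11
i=8 t=14 v=6: → [3,20); WM=12
i=9 t=23 v=8: → [23,29); WM=21
i=10 t=25 v=6: → [23,31); WM=23
i=11 t=20 v=3: → [20,31); WM=23
i=12 t=25 v=9: → [20,31); WM=23
i=13 t=18 v=3: DROP (t<23-3); WM=23
i=14 t=32 v=9: → [32,38); WM=30
i=15 t=35 v=9: → [32,41); WM=33
i=16 t=22 v=7: DROP (t<33-3); WM=33
i=17 t=30 v=6: → [20,41); WM=33
i=18 t=34 v=6: → [20,41); WM=33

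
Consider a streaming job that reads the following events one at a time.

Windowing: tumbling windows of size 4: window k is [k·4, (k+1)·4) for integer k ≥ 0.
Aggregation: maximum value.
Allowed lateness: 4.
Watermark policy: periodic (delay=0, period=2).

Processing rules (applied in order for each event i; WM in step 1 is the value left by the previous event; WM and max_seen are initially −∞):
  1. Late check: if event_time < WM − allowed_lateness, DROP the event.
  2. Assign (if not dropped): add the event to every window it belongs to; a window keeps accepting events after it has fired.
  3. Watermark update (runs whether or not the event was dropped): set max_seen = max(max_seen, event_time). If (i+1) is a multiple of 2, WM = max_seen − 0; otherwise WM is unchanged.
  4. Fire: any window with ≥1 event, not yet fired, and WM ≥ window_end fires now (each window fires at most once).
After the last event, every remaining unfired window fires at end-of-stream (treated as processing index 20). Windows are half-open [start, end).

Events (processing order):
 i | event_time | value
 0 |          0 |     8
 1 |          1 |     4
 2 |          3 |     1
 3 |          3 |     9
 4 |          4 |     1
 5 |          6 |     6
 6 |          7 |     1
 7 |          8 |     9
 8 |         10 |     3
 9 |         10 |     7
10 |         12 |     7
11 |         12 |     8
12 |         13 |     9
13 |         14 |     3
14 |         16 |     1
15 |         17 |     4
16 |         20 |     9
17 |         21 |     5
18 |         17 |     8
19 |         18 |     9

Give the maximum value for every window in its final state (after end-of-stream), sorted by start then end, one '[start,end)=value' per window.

[0,4)=9 [4,8)=6 [8,12)=9 [12,16)=9 [16,20)=9 [20,24)=9

i=0 t=0 v=8: → [0,4); WM=−∞
i=1 t=1 v=4: → [0,4); WM=1
i=2 t=3 v=1: → [0,4); WM=1
i=3 t=3 v=9: → [0,4); WM=3
i=4 t=4 v=1: → [4,8); WM=3
i=5 t=6 v=6: → [4,8); WM=6; [0,4) fires=9
i=6 t=7 v=1: → [4,8); WM=6
i=7 t=8 v=9: → [8,12); WM=8; [4,8) fires=6
i=8 t=10 v=3: → [8,12); WM=8
i=9 t=10 v=7: → [8,12); WM=10
i=10 t=12 v=7: → [12,16); WM=10
i=11 t=12 v=8: → [12,16); WM=12; [8,12) fires=9
i=12 t=13 v=9: → [12,16); WM=12
i=13 t=14 v=3: → [12,16); WM=14
i=14 t=16 v=1: → [16,20); WM=14
i=15 t=17 v=4: → [16,20); WM=17; [12,16) fires=9
i=16 t=20 v=9: → [20,24); WM=17
i=17 t=21 v=5: → [20,24); WM=21; [16,20) fires=4
i=18 t=17 v=8: → [16,20); WM=21
i=19 t=18 v=9: → [16,20); WM=21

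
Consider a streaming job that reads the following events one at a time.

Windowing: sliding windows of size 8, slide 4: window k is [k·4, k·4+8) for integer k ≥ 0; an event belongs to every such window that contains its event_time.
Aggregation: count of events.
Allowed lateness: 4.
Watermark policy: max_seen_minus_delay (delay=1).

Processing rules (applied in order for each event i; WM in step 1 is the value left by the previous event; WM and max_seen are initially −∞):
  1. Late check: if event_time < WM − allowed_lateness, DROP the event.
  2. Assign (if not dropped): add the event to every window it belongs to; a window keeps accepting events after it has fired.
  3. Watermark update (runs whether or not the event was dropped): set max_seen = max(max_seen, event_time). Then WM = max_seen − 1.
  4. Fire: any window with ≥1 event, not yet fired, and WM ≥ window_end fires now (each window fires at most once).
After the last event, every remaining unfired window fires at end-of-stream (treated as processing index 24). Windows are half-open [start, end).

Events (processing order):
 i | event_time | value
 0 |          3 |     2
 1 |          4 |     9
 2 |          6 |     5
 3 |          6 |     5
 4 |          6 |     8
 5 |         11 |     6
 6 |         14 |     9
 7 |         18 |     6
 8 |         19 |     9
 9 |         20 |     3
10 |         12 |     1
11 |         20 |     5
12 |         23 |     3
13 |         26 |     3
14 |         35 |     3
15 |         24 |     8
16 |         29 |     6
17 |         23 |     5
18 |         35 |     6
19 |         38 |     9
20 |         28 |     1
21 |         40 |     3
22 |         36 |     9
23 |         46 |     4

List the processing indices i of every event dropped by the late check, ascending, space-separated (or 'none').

10 15 16 17 20

i=0 t=3 v=2: → [0,8); WM=2
i=1 t=4 v=9: → [4,12),[0,8); WM=3
i=2 t=6 v=5: → [4,12),[0,8); WM=5
i=3 t=6 v=5: → [4,12),[0,8); WM=5
i=4 t=6 v=8: → [4,12),[0,8); WM=5
i=5 t=11 v=6: → [8,16),[4,12); WM=10; [0,8) fires=5
i=6 t=14 v=9: → [12,20),[8,16); WM=13; [4,12) fires=5
i=7 t=18 v=6: → [16,24),[12,20); WM=17; [8,16) fires=2
i=8 t=19 v=9: → [16,24),[12,20); WM=18
i=9 t=20 v=3: → [20,28),[16,24); WM=19
i=10 t=12 v=1: DROP (t<19-4); WM=19
i=11 t=20 v=5: → [20,28),[16,24); WM=19
i=12 t=23 v=3: → [20,28),[16,24); WM=22; [12,20) fires=3
i=13 t=26 v=3: → [24,32),[20,28); WM=25; [16,24) fires=5
i=14 t=35 v=3: → [32,40),[28,36); WM=34; [20,28) fires=4 [24,32) fires=1
i=15 t=24 v=8: DROP (t<34-4); WM=34
i=16 t=29 v=6: DROP (t<34-4); WM=34
i=17 t=23 v=5: DROP (t<34-4); WM=34
i=18 t=35 v=6: → [32,40),[28,36); WM=34
i=19 t=38 v=9: → [36,44),[32,40); WM=37; [28,36) fires=2
i=20 t=28 v=1: DROP (t<37-4); WM=37
i=21 t=40 v=3: → [40,48),[36,44); WM=39
i=22 t=36 v=9: → [36,44),[32,40); WM=39
i=23 t=46 v=4: → [44,52),[40,48); WM=45; [32,40) fires=4 [36,44) fires=3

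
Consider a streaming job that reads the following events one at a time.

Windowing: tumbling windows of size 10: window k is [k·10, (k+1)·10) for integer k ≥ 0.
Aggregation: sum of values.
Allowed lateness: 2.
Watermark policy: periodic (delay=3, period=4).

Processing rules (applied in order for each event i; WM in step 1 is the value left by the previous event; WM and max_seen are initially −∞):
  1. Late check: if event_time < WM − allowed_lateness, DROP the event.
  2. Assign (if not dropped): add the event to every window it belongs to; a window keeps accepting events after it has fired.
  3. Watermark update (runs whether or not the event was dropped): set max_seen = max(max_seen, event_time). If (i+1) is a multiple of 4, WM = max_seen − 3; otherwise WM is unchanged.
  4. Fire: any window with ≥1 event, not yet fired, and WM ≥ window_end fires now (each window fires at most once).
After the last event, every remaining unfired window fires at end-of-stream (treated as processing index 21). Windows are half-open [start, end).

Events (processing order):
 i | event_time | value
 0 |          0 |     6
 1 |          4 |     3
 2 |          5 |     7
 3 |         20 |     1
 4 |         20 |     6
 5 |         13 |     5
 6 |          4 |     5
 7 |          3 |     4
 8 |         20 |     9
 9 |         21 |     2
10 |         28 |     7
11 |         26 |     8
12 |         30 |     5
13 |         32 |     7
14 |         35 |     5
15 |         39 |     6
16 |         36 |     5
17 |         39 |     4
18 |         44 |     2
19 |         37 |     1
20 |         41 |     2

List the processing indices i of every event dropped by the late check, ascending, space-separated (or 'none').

5 6 7

i=0 t=0 v=6: → [0,10); WM=−∞
i=1 t=4 v=3: → [0,10); WM=−∞
i=2 t=5 v=7: → [0,10); WM=−∞
i=3 t=20 v=1: → [20,30); WM=17; [0,10) fires=16
i=4 t=20 v=6: → [20,30); WM=17
i=5 t=13 v=5: DROP (t<17-2); WM=17
i=6 t=4 v=5: DROP (t<17-2); WM=17
i=7 t=3 v=4: DROP (t<17-2); WM=17
i=8 t=20 v=9: → [20,30); WM=17
i=9 t=21 v=2: → [20,30); WM=17
i=10 t=28 v=7: → [20,30); WM=17
i=11 t=26 v=8: → [20,30); WM=25
i=12 t=30 v=5: → [30,40); WM=25
i=13 t=32 v=7: → [30,40); WM=25
i=14 t=35 v=5: → [30,40); WM=25
i=15 t=39 v=6: → [30,40); WM=36; [20,30) fires=33
i=16 t=36 v=5: → [30,40); WM=36
i=17 t=39 v=4: → [30,40); WM=36
i=18 t=44 v=2: → [40,50); WM=36
i=19 t=37 v=1: → [30,40); WM=41; [30,40) fires=33
i=20 t=41 v=2: → [40,50); WM=41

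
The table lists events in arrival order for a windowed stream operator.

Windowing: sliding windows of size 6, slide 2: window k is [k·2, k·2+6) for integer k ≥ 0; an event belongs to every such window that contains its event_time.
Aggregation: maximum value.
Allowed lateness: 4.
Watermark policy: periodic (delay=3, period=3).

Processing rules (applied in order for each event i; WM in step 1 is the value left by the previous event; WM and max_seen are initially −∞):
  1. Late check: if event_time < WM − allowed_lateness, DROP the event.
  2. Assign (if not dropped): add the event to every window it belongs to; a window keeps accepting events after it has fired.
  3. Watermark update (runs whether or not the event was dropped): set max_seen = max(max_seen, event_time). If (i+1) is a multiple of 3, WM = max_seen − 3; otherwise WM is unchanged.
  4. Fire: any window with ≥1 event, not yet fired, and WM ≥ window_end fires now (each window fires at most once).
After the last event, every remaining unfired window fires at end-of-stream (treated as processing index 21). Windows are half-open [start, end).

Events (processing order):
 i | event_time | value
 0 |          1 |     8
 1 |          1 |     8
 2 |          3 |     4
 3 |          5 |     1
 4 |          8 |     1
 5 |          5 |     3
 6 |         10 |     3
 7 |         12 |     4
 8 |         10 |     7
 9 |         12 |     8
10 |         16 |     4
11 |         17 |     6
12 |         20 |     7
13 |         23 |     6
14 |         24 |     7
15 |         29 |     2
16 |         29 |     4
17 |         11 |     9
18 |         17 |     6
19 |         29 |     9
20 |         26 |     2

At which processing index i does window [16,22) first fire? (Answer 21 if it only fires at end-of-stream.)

17

i=0 t=1 v=8: → [0,6); WM=−∞
i=1 t=1 v=8: → [0,6); WM=−∞
i=2 t=3 v=4: → [2,8),[0,6); WM=0
i=3 t=5 v=1: → [4,10),[2,8),[0,6); WM=0
i=4 t=8 v=1: → [8,14),[6,12),[4,10); WM=0
i=5 t=5 v=3: → [4,10),[2,8),[0,6); WM=5
i=6 t=10 v=3: → [10,16),[8,14),[6,12); WM=5
i=7 t=12 v=4: → [12,18),[10,16),[8,14); WM=5
i=8 t=10 v=7: → [10,16),[8,14),[6,12); WM=9; [0,6) fires=8 [2,8) fires=4
i=9 t=12 v=8: → [12,18),[10,16),[8,14); WM=9
i=10 t=16 v=4: → [16,22),[14,20),[12,18); WM=9
i=11 t=17 v=6: → [16,22),[14,20),[12,18); WM=14; [4,10) fires=3 [6,12) fires=7 [8,14) fires=8
i=12 t=20 v=7: → [20,26),[18,24),[16,22); WM=14
i=13 t=23 v=6: → [22,28),[20,26),[18,24); WM=14
i=14 t=24 v=7: → [24,30),[22,28),[20,26); WM=21; [10,16) fires=8 [12,18) fires=8 [14,20) fires=6
i=15 t=29 v=2: → [28,34),[26,32),[24,30); WM=21
i=16 t=29 v=4: → [28,34),[26,32),[24,30); WM=21
i=17 t=11 v=9: DROP (t<21-4); WM=26; [16,22) fires=7 [18,24) fires=7 [20,26) fires=7
i=18 t=17 v=6: DROP (t<26-4); WM=26
i=19 t=29 v=9: → [28,34),[26,32),[24,30); WM=26
i=20 t=26 v=2: → [26,32),[24,30),[22,28); WM=26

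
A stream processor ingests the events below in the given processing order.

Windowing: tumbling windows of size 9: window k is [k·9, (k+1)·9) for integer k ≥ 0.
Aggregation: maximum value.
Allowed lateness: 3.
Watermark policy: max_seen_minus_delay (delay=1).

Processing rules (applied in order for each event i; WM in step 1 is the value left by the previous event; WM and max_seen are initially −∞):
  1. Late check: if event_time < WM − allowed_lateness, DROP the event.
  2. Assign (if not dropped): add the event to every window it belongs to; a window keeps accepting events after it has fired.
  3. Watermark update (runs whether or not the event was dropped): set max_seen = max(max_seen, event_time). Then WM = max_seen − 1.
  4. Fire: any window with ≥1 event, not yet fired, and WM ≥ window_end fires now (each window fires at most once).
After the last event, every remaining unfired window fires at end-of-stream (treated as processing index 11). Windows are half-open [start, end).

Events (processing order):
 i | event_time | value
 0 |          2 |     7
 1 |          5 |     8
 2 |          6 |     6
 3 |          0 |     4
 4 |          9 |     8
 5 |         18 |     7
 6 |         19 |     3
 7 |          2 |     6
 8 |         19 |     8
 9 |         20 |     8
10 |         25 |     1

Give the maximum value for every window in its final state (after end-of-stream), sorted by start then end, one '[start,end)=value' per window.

[0,9)=8 [9,18)=8 [18,27)=8

i=0 t=2 v=7: → [0,9); WM=1
i=1 t=5 v=8: → [0,9); WM=4
i=2 t=6 v=6: → [0,9); WM=5
i=3 t=0 v=4: DROP (t<5-3); WM=5
i=4 t=9 v=8: → [9,18); WM=8
i=5 t=18 v=7: → [18,27); WM=17; [0,9) fires=8
i=6 t=19 v=3: → [18,27); WM=18; [9,18) fires=8
i=7 t=2 v=6: DROP (t<18-3); WM=18
i=8 t=19 v=8: → [18,27); WM=18
i=9 t=20 v=8: → [18,27); WM=19
i=10 t=25 v=1: → [18,27); WM=24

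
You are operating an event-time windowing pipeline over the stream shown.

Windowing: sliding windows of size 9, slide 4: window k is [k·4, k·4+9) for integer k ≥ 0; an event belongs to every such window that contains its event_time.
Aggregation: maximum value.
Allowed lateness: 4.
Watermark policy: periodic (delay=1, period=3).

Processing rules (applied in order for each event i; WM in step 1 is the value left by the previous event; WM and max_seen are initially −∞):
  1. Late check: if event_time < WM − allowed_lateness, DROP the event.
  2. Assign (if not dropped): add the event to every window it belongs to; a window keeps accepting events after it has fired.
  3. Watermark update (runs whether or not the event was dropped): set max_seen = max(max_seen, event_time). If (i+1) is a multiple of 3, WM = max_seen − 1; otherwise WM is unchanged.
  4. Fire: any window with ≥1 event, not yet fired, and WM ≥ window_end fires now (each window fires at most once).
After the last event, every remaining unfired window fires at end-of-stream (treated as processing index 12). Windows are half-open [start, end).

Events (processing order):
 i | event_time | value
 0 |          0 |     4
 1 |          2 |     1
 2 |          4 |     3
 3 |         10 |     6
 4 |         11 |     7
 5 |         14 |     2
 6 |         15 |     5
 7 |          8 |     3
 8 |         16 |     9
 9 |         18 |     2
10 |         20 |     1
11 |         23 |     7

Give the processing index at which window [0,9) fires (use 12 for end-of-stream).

i=0 t=0 v=4: → [0,9); WM=−∞
i=1 t=2 v=1: → [0,9); WM=−∞
i=2 t=4 v=3: → [4,13),[0,9); WM=3
i=3 t=10 v=6: → [8,17),[4,13); WM=3
i=4 t=11 v=7: → [8,17),[4,13); WM=3
i=5 t=14 v=2: → [12,21),[8,17); WM=13; [0,9) fires=4 [4,13) fires=7
i=6 t=15 v=5: → [12,21),[8,17); WM=13
i=7 t=8 v=3: DROP (t<13-4); WM=13
i=8 t=16 v=9: → [16,25),[12,21),[8,17); WM=15
i=9 t=18 v=2: → [16,25),[12,21); WM=15
i=10 t=20 v=1: → [20,29),[16,25),[12,21); WM=15
i=11 t=23 v=7: → [20,29),[16,25); WM=22; [8,17) fires=9 [12,21) fires=9

5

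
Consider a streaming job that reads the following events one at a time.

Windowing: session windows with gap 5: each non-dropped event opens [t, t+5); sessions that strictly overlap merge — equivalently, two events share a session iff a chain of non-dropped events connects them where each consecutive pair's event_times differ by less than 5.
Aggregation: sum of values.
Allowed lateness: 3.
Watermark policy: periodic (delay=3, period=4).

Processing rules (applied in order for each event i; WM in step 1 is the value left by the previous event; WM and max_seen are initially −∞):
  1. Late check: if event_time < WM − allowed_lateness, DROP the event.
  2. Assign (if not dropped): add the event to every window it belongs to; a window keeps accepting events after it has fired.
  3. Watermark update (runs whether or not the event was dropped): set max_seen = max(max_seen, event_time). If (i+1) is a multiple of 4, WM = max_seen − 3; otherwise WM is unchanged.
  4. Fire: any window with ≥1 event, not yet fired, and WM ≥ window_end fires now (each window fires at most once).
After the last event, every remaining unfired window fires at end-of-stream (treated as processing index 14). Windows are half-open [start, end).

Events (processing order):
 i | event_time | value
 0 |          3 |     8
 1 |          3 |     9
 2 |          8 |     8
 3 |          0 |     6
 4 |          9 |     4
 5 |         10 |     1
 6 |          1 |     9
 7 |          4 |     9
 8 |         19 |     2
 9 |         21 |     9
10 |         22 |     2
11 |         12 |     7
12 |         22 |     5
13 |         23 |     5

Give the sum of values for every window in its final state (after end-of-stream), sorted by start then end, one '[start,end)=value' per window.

[0,17)=52 [19,28)=23

i=0 t=3 v=8: → [3,8); WM=−∞
i=1 t=3 v=9: → [3,8); WM=−∞
i=2 t=8 v=8: → [8,13); WM=−∞
i=3 t=0 v=6: → [0,8); WM=5
i=4 t=9 v=4: → [8,14); WM=5
i=5 t=10 v=1: → [8,15); WM=5
i=6 t=1 v=9: DROP (t<5-3); WM=5
i=7 t=4 v=9: → [0,15); WM=7
i=8 t=19 v=2: → [19,24); WM=7
i=9 t=21 v=9: → [19,26); WM=7
i=10 t=22 v=2: → [19,27); WM=7
i=11 t=12 v=7: → [0,17); WM=19
i=12 t=22 v=5: → [19,27); WM=19
i=13 t=23 v=5: → [19,28); WM=19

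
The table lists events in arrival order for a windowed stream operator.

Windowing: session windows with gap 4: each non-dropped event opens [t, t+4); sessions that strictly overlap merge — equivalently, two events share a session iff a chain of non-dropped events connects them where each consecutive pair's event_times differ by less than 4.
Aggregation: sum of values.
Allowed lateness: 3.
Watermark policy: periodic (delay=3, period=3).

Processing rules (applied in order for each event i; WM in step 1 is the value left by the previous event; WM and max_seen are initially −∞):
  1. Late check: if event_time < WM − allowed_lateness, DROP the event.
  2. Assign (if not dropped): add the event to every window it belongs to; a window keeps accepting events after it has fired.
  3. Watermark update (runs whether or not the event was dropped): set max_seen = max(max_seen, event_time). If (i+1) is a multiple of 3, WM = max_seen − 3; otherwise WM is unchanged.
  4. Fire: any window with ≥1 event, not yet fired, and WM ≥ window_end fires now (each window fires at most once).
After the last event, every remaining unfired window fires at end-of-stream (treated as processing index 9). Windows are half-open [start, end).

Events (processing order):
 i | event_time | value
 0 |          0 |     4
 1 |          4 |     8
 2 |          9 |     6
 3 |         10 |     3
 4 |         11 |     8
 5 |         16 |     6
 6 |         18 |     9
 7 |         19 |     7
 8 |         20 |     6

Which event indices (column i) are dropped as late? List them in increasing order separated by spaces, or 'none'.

i=0 t=0 v=4: → [0,4); WM=−∞
i=1 t=4 v=8: → [4,8); WM=−∞
i=2 t=9 v=6: → [9,13); WM=6
i=3 t=10 v=3: → [9,14); WM=6
i=4 t=11 v=8: → [9,15); WM=6
i=5 t=16 v=6: → [16,20); WM=13
i=6 t=18 v=9: → [16,22); WM=13
i=7 t=19 v=7: → [16,23); WM=13
i=8 t=20 v=6: → [16,24); WM=17

none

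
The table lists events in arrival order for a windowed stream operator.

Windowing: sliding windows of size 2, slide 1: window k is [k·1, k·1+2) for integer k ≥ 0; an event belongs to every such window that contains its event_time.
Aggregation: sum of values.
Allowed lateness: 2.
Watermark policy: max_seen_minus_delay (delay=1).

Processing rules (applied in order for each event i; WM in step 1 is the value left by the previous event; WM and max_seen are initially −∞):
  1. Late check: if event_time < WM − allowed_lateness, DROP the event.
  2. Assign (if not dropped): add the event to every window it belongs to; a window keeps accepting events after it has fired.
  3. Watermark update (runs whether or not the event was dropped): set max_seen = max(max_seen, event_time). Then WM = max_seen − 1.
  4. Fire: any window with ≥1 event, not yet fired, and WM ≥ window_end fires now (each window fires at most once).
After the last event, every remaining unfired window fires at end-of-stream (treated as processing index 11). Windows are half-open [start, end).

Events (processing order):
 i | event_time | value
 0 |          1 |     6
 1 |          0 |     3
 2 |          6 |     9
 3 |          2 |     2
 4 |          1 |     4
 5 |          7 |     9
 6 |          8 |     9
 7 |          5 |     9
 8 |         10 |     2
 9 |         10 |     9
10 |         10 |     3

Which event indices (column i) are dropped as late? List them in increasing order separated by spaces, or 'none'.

3 4

i=0 t=1 v=6: → [1,3),[0,2); WM=0
i=1 t=0 v=3: → [0,2); WM=0
i=2 t=6 v=9: → [6,8),[5,7); WM=5; [0,2) fires=9 [1,3) fires=6
i=3 t=2 v=2: DROP (t<5-2); WM=5
i=4 t=1 v=4: DROP (t<5-2); WM=5
i=5 t=7 v=9: → [7,9),[6,8); WM=6
i=6 t=8 v=9: → [8,10),[7,9); WM=7; [5,7) fires=9
i=7 t=5 v=9: → [5,7),[4,6); WM=7; [4,6) fires=9
i=8 t=10 v=2: → [10,12),[9,11); WM=9; [6,8) fires=18 [7,9) fires=18
i=9 t=10 v=9: → [10,12),[9,11); WM=9
i=10 t=10 v=3: → [10,12),[9,11); WM=9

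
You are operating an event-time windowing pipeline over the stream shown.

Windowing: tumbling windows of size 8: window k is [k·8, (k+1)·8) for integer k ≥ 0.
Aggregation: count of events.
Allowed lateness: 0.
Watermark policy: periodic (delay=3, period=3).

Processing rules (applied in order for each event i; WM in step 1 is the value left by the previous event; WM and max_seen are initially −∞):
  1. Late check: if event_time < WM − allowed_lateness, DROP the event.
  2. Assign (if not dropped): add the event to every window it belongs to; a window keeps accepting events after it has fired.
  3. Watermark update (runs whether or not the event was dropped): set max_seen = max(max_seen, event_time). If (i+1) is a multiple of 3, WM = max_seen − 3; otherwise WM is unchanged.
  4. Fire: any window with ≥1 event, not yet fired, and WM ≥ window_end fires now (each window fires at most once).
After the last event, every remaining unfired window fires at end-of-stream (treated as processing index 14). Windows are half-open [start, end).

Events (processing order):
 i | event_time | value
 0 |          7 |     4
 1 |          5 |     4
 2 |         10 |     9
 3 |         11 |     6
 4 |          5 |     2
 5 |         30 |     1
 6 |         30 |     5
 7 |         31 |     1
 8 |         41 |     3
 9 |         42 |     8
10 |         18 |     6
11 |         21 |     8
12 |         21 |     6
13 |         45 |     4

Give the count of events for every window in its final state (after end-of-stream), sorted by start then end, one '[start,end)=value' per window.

i=0 t=7 v=4: → [0,8); WM=−∞
i=1 t=5 v=4: → [0,8); WM=−∞
i=2 t=10 v=9: → [8,16); WM=7
i=3 t=11 v=6: → [8,16); WM=7
i=4 t=5 v=2: DROP (t<7-0); WM=7
i=5 t=30 v=1: → [24,32); WM=27; [0,8) fires=2 [8,16) fires=2
i=6 t=30 v=5: → [24,32); WM=27
i=7 t=31 v=1: → [24,32); WM=27
i=8 t=41 v=3: → [40,48); WM=38; [24,32) fires=3
i=9 t=42 v=8: → [40,48); WM=38
i=10 t=18 v=6: DROP (t<38-0); WM=38
i=11 t=21 v=8: DROP (t<38-0); WM=39
i=12 t=21 v=6: DROP (t<39-0); WM=39
i=13 t=45 v=4: → [40,48); WM=39

[0,8)=2 [8,16)=2 [24,32)=3 [40,48)=3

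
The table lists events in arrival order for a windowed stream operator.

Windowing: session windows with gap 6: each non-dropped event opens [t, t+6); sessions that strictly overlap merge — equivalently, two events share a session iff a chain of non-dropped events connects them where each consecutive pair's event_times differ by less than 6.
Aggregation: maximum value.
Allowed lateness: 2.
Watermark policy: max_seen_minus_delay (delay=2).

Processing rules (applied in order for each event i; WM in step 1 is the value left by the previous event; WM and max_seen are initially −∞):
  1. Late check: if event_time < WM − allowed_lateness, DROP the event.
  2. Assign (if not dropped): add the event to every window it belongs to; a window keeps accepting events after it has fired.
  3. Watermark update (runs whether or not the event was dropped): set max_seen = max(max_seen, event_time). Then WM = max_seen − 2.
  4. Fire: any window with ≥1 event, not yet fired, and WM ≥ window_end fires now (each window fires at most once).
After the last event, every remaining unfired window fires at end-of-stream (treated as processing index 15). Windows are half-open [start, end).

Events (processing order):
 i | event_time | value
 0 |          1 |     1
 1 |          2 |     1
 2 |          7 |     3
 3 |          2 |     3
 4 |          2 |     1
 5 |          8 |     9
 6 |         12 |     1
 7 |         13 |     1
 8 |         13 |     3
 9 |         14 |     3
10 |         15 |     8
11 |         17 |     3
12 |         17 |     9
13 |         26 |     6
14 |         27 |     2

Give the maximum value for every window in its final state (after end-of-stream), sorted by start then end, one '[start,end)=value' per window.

[1,23)=9 [26,33)=6

i=0 t=1 v=1: → [1,7); WM=-1
i=1 t=2 v=1: → [1,8); WM=0
i=2 t=7 v=3: → [1,13); WM=5
i=3 t=2 v=3: DROP (t<5-2); WM=5
i=4 t=2 v=1: DROP (t<5-2); WM=5
i=5 t=8 v=9: → [1,14); WM=6
i=6 t=12 v=1: → [1,18); WM=10
i=7 t=13 v=1: → [1,19); WM=11
i=8 t=13 v=3: → [1,19); WM=11
i=9 t=14 v=3: → [1,20); WM=12
i=10 t=15 v=8: → [1,21); WM=13
i=11 t=17 v=3: → [1,23); WM=15
i=12 t=17 v=9: → [1,23); WM=15
i=13 t=26 v=6: → [26,32); WM=24
i=14 t=27 v=2: → [26,33); WM=25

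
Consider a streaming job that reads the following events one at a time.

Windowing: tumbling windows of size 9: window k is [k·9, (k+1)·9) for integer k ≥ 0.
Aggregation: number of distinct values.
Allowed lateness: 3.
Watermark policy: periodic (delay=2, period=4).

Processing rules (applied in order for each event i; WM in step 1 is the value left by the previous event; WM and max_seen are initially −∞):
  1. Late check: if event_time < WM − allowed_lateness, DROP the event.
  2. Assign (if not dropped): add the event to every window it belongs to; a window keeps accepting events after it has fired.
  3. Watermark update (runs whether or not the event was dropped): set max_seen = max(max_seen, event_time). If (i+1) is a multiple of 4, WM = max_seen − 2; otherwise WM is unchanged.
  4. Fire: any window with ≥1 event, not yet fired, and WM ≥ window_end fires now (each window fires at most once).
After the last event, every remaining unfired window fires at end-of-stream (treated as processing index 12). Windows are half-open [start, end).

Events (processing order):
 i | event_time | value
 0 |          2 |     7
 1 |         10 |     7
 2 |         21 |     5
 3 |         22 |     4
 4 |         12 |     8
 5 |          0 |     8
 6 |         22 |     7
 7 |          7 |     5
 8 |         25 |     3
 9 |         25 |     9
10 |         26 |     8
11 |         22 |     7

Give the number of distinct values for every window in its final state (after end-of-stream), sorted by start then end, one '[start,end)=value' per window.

i=0 t=2 v=7: → [0,9); WM=−∞
i=1 t=10 v=7: → [9,18); WM=−∞
i=2 t=21 v=5: → [18,27); WM=−∞
i=3 t=22 v=4: → [18,27); WM=20; [0,9) fires=1 [9,18) fires=1
i=4 t=12 v=8: DROP (t<20-3); WM=20
i=5 t=0 v=8: DROP (t<20-3); WM=20
i=6 t=22 v=7: → [18,27); WM=20
i=7 t=7 v=5: DROP (t<20-3); WM=20
i=8 t=25 v=3: → [18,27); WM=20
i=9 t=25 v=9: → [18,27); WM=20
i=10 t=26 v=8: → [18,27); WM=20
i=11 t=22 v=7: → [18,27); WM=24

[0,9)=1 [9,18)=1 [18,27)=6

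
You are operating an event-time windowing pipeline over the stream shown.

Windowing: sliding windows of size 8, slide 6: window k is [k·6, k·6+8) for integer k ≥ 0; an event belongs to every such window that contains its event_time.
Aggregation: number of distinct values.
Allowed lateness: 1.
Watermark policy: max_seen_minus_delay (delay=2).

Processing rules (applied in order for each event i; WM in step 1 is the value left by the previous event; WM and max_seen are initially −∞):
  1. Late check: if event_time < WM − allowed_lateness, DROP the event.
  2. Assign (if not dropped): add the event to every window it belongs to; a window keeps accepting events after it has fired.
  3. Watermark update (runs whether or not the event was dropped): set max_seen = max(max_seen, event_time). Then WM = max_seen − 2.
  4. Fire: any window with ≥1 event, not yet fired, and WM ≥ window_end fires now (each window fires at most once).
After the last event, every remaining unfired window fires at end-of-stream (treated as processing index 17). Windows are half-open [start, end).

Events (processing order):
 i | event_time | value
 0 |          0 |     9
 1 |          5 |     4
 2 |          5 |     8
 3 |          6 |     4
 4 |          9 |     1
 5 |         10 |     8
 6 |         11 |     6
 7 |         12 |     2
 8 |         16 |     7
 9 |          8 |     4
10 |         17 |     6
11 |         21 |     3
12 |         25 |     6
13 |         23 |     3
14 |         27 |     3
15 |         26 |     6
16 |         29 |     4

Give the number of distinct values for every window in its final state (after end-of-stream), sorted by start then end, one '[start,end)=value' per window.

i=0 t=0 v=9: → [0,8); WM=-2
i=1 t=5 v=4: → [0,8); WM=3
i=2 t=5 v=8: → [0,8); WM=3
i=3 t=6 v=4: → [6,14),[0,8); WM=4
i=4 t=9 v=1: → [6,14); WM=7
i=5 t=10 v=8: → [6,14); WM=8; [0,8) fires=3
i=6 t=11 v=6: → [6,14); WM=9
i=7 t=12 v=2: → [12,20),[6,14); WM=10
i=8 t=16 v=7: → [12,20); WM=14; [6,14) fires=5
i=9 t=8 v=4: DROP (t<14-1); WM=14
i=10 t=17 v=6: → [12,20); WM=15
i=11 t=21 v=3: → [18,26); WM=19
i=12 t=25 v=6: → [24,32),[18,26); WM=23; [12,20) fires=3
i=13 t=23 v=3: → [18,26); WM=23
i=14 t=27 v=3: → [24,32); WM=25
i=15 t=26 v=6: → [24,32); WM=25
i=16 t=29 v=4: → [24,32); WM=27; [18,26) fires=2

[0,8)=3 [6,14)=5 [12,20)=3 [18,26)=2 [24,32)=3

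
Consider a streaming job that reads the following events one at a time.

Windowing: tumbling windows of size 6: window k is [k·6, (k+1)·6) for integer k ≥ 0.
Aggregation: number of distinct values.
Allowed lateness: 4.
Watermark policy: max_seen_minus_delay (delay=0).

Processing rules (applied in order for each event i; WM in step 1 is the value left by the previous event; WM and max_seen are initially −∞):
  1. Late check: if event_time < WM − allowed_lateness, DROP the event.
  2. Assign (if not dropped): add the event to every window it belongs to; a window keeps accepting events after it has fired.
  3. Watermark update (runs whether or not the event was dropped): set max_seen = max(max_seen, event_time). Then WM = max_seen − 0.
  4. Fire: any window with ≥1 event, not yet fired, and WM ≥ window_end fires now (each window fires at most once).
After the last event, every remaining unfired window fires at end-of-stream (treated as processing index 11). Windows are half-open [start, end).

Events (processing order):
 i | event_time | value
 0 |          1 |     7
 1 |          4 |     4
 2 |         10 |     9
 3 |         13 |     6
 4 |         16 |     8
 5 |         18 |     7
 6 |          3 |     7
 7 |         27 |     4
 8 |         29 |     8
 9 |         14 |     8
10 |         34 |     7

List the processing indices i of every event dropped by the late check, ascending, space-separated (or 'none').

6 9

i=0 t=1 v=7: → [0,6); WM=1
i=1 t=4 v=4: → [0,6); WM=4
i=2 t=10 v=9: → [6,12); WM=10; [0,6) fires=2
i=3 t=13 v=6: → [12,18); WM=13; [6,12) fires=1
i=4 t=16 v=8: → [12,18); WM=16
i=5 t=18 v=7: → [18,24); WM=18; [12,18) fires=2
i=6 t=3 v=7: DROP (t<18-4); WM=18
i=7 t=27 v=4: → [24,30); WM=27; [18,24) fires=1
i=8 t=29 v=8: → [24,30); WM=29
i=9 t=14 v=8: DROP (t<29-4); WM=29
i=10 t=34 v=7: → [30,36); WM=34; [24,30) fires=2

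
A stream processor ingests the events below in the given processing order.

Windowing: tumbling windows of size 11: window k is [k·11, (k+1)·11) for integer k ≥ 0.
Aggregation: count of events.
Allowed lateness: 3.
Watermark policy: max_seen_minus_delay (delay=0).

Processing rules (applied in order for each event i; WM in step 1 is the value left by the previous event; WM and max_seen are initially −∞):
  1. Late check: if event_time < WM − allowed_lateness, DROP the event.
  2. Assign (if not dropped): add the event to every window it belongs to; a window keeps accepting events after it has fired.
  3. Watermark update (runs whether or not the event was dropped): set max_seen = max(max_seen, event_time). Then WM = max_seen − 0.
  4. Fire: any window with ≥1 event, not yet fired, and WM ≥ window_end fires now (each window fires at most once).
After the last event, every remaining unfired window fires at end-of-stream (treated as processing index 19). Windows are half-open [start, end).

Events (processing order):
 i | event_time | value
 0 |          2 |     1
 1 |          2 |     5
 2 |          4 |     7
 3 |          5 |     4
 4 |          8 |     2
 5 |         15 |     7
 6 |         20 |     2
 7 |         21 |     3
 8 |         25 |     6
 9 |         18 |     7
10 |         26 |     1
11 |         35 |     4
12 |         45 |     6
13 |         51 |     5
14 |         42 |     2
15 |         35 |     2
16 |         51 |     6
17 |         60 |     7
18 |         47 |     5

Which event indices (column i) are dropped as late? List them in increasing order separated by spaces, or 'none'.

9 14 15 18

i=0 t=2 v=1: → [0,11); WM=2
i=1 t=2 v=5: → [0,11); WM=2
i=2 t=4 v=7: → [0,11); WM=4
i=3 t=5 v=4: → [0,11); WM=5
i=4 t=8 v=2: → [0,11); WM=8
i=5 t=15 v=7: → [11,22); WM=15; [0,11) fires=5
i=6 t=20 v=2: → [11,22); WM=20
i=7 t=21 v=3: → [11,22); WM=21
i=8 t=25 v=6: → [22,33); WM=25; [11,22) fires=3
i=9 t=18 v=7: DROP (t<25-3); WM=25
i=10 t=26 v=1: → [22,33); WM=26
i=11 t=35 v=4: → [33,44); WM=35; [22,33) fires=2
i=12 t=45 v=6: → [44,55); WM=45; [33,44) fires=1
i=13 t=51 v=5: → [44,55); WM=51
i=14 t=42 v=2: DROP (t<51-3); WM=51
i=15 t=35 v=2: DROP (t<51-3); WM=51
i=16 t=51 v=6: → [44,55); WM=51
i=17 t=60 v=7: → [55,66); WM=60; [44,55) fires=3
i=18 t=47 v=5: DROP (t<60-3); WM=60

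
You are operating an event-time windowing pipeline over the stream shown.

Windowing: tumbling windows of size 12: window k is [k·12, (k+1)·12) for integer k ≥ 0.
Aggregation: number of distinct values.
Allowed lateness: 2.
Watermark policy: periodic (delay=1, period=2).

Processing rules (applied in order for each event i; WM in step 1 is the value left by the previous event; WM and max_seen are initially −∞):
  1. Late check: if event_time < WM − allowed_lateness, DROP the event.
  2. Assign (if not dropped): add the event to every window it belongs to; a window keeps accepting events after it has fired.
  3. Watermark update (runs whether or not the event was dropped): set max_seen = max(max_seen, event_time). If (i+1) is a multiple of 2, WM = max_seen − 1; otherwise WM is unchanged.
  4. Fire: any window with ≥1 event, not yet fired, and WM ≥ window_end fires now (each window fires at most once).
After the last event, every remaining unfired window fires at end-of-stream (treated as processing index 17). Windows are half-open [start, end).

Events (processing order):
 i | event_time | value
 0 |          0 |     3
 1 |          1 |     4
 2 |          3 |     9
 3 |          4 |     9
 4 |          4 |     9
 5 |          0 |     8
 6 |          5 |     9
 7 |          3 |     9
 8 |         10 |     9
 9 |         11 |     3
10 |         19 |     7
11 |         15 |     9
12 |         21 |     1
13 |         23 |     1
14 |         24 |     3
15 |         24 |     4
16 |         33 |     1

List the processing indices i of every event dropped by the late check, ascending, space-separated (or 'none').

5

i=0 t=0 v=3: → [0,12); WM=−∞
i=1 t=1 v=4: → [0,12); WM=0
i=2 t=3 v=9: → [0,12); WM=0
i=3 t=4 v=9: → [0,12); WM=3
i=4 t=4 v=9: → [0,12); WM=3
i=5 t=0 v=8: DROP (t<3-2); WM=3
i=6 t=5 v=9: → [0,12); WM=3
i=7 t=3 v=9: → [0,12); WM=4
i=8 t=10 v=9: → [0,12); WM=4
i=9 t=11 v=3: → [0,12); WM=10
i=10 t=19 v=7: → [12,24); WM=10
i=11 t=15 v=9: → [12,24); WM=18; [0,12) fires=3
i=12 t=21 v=1: → [12,24); WM=18
i=13 t=23 v=1: → [12,24); WM=22
i=14 t=24 v=3: → [24,36); WM=22
i=15 t=24 v=4: → [24,36); WM=23
i=16 t=33 v=1: → [24,36); WM=23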